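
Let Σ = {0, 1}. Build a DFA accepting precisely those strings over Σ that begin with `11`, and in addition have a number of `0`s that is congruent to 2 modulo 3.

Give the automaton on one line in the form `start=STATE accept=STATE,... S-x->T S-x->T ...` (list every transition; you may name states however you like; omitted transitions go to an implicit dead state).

Run two small machines in parallel and take their product. One (4 states) tracks whether the input so far still matches the prefix `11`; the other (3 states) tracks the count of `0`s modulo 3. Each combined state is a pair, one component from each; accept when both components accept.
An 8-state machine:
        0   1  
>  S0   S1  S2 
   S1   S3  S1 
   S2   S1  S4 
   S3   S5  S3 
   S4   S6  S4 
   S5   S1  S5 
   S6   S7  S6 
 * S7   S4  S7 
(> = start, * = accepting)

start=S0 accept=S7 S0-0->S1 S0-1->S2 S1-0->S3 S1-1->S1 S2-0->S1 S2-1->S4 S3-0->S5 S3-1->S3 S4-0->S6 S4-1->S4 S5-0->S1 S5-1->S5 S6-0->S7 S6-1->S6 S7-0->S4 S7-1->S7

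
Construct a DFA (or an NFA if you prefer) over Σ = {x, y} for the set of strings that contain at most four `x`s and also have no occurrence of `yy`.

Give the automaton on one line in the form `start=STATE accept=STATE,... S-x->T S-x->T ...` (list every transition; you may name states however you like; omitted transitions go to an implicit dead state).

Build one automaton per condition and run them in lockstep. One (6 states) tracks the count of `x`s, saturating at 5; the other (3 states) tracks partial matches of the forbidden pattern `yy`. Each combined state is a pair, one component from each; accept when both components accept.
With 18 states:
          x    y  
>* q0     q1   q2 
 * q1     q3   q4 
 * q2     q1   q5 
 * q3     q6   q7 
 * q4     q3   q8 
   q5     q8   q5 
 * q6     q9  q10 
 * q7     q6  q11 
   q8    q11   q8 
 * q9    q12  q13 
 * q10    q9  q14 
   q11   q14  q11 
   q12   q12  q15 
 * q13   q12  q16 
   q14   q16  q14 
   q15   q12  q17 
   q16   q17  q16 
   q17   q17  q17 
(> = start, * = accepting)

start=q0 accept=q0,q1,q2,q3,q4,q6,q7,q9,q10,q13 q0-x->q1 q0-y->q2 q1-x->q3 q1-y->q4 q2-x->q1 q2-y->q5 q3-x->q6 q3-y->q7 q4-x->q3 q4-y->q8 q5-x->q8 q5-y->q5 q6-x->q9 q6-y->q10 q7-x->q6 q7-y->q11 q8-x->q11 q8-y->q8 q9-x->q12 q9-y->q13 q10-x->q9 q10-y->q14 q11-x->q14 q11-y->q11 q12-x->q12 q12-y->q15 q13-x->q12 q13-y->q16 q14-x->q16 q14-y->q14 q15-x->q12 q15-y->q17 q16-x->q17 q16-y->q16 q17-x->q17 q17-y->q17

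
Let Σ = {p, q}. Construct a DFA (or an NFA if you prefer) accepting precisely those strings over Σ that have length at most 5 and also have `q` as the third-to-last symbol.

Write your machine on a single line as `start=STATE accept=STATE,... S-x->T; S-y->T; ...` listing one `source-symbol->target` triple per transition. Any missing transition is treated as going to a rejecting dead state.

Handle the two conditions separately and then intersect. The first has 7 states tracking the input length, saturating at 6; the second has 15 states tracking the last 3 symbols read. A product state is a pair (one from each), accepting exactly when both do. After merging equivalent states the machine shrinks.
With 15 states:
          p    q  
>  S0     S1   S2 
   S1     S3   S4 
   S2     S5   S6 
   S3     S7   S8 
   S4     S9  S10 
   S5    S11  S12 
   S6    S13  S14 
   S7     S7   S7 
   S8     S9   S9 
   S9    S11  S11 
   S10   S13  S13 
 * S11    S7   S7 
 * S12    S9   S9 
 * S13   S11  S11 
 * S14   S13  S13 
(> = start, * = accepting)

start=S0; accept=S11,S12,S13,S14; S0-p->S1; S0-q->S2; S1-p->S3; S1-q->S4; S2-p->S5; S2-q->S6; S3-p->S7; S3-q->S8; S4-p->S9; S4-q->S10; S5-p->S11; S5-q->S12; S6-p->S13; S6-q->S14; S7-p->S7; S7-q->S7; S8-p->S9; S8-q->S9; S9-p->S11; S9-q->S11; S10-p->S13; S10-q->S13; S11-p->S7; S11-q->S7; S12-p->S9; S12-q->S9; S13-p->S11; S13-q->S11; S14-p->S13; S14-q->S13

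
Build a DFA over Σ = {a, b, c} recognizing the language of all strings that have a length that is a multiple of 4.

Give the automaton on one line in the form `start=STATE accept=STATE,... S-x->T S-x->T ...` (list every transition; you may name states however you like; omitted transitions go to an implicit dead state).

Count input length modulo 4: every symbol advances one step around the cycle S0 → S1 → S2 → S3 → S0. Accept at S0.
        a   b   c  
>* S0   S1  S1  S1 
   S1   S2  S2  S2 
   S2   S3  S3  S3 
   S3   S0  S0  S0 
(> = start, * = accepting)

start=S0 accept=S0 S0-a->S1 S0-b->S1 S0-c->S1 S1-a->S2 S1-b->S2 S1-c->S2 S2-a->S3 S2-b->S3 S2-c->S3 S3-a->S0 S3-b->S0 S3-c->S0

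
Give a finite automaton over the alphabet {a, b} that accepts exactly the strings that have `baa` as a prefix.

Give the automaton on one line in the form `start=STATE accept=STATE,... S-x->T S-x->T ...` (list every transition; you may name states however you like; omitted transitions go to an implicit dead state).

start=q0 accept=q3 q0-a->q4 q0-b->q1 q1-a->q2 q1-b->q4 q2-a->q3 q2-b->q4 q3-a->q3 q3-b->q3 q4-a->q4 q4-b->q4

Check the first 3 symbols one by one: q0 through q2 record how many have matched `baa` so far; any wrong symbol goes to the dead state q4. After all 3 match we enter the accepting sink q3.
With 5 states:
        a   b  
>  q0   q4  q1 
   q1   q2  q4 
   q2   q3  q4 
 * q3   q3  q3 
   q4   q4  q4 
(> = start, * = accepting)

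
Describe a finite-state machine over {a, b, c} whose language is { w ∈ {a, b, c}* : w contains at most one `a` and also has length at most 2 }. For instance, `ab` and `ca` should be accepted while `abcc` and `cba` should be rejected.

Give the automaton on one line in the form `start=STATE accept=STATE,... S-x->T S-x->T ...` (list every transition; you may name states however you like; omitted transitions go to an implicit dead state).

start=q0 accept=q0,q1,q2,q4 q0-a->q1 q0-b->q2 q0-c->q2 q1-a->q3 q1-b->q4 q1-c->q4 q2-a->q4 q2-b->q4 q2-c->q4 q3-a->q3 q3-b->q3 q3-c->q3 q4-a->q3 q4-b->q3 q4-c->q3

Build one automaton per condition and run them in lockstep. The first has 3 states tracking the count of `a`s, saturating at 2; the second has 4 states tracking the input length, saturating at 3. A product state is a pair (one from each), accepting exactly when both do. Minimizing collapses redundant product states.
        a   b   c  
>* q0   q1  q2  q2 
 * q1   q3  q4  q4 
 * q2   q4  q4  q4 
   q3   q3  q3  q3 
 * q4   q3  q3  q3 
(> = start, * = accepting)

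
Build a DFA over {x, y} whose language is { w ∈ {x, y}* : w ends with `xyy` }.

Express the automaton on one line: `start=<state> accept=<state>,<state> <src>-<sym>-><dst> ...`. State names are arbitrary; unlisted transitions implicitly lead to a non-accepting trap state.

Let each state record the length of the longest suffix of the input read so far that is also a prefix of `xyy`. q1 means the last symbol is `x`; q2 means the last 2 symbols are `xy`; q3 means the last 3 symbols are `xyy`. Accept only at q3, where the string currently ends in `xyy`.
4 states suffice.
        x   y  
>  q0   q1  q0 
   q1   q1  q2 
   q2   q1  q3 
 * q3   q1  q0 
(> = start, * = accepting)

start=q0 accept=q3 q0-x->q1 q0-y->q0 q1-x->q1 q1-y->q2 q2-x->q1 q2-y->q3 q3-x->q1 q3-y->q0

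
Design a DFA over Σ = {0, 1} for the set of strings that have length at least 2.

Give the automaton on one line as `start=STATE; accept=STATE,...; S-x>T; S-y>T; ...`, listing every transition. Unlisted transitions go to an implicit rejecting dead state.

start=S0; accept=S2,S3; S0-0>S1; S0-1>S1; S1-0>S2; S1-1>S2; S2-0>S3; S2-1>S3; S3-0>S3; S3-1>S3

We only need to distinguish lengths 0, 1, …, 2, and '>2'. Chain S0 → S1 → S2 → S3 on every symbol, with S3 looping. Accepting states: {S2, S3}.
With 4 states:
        0   1  
>  S0   S1  S1 
   S1   S2  S2 
 * S2   S3  S3 
 * S3   S3  S3 
(> = start, * = accepting)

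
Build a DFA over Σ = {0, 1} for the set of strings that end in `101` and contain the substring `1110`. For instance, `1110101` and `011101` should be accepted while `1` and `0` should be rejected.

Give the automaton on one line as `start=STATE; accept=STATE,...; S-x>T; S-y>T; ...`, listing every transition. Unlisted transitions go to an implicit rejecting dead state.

Build one automaton per condition and run them in lockstep. The first has 4 states tracking how much of the suffix `101` has currently been matched; the second has 5 states tracking whether and how much of `1110` has been seen. A product state is a pair (one from each), accepting exactly when both do.
A 10-state machine:
       0  1 
>  A   A  B 
   B   C  D 
   C   A  E 
   D   C  F 
   E   C  D 
   F   G  F 
   G   H  I 
   H   H  J 
 * I   G  J 
   J   G  J 
(> = start, * = accepting)

start=A; accept=I; A-0>A; A-1>B; B-0>C; B-1>D; C-0>A; C-1>E; D-0>C; D-1>F; E-0>C; E-1>D; F-0>G; F-1>F; G-0>H; G-1>I; H-0>H; H-1>J; I-0>G; I-1>J; J-0>G; J-1>J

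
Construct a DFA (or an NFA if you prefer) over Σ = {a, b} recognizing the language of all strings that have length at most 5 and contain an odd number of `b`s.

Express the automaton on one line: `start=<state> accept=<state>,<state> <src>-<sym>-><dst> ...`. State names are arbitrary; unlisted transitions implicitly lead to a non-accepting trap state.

start=s0 accept=s2,s4,s6,s8,s10 s0-a->s1 s0-b->s2 s1-a->s3 s1-b->s4 s2-a->s4 s2-b->s3 s3-a->s5 s3-b->s6 s4-a->s6 s4-b->s5 s5-a->s7 s5-b->s8 s6-a->s8 s6-b->s7 s7-a->s9 s7-b->s10 s8-a->s10 s8-b->s9 s9-a->s11 s9-b->s12 s10-a->s12 s10-b->s11 s11-a->s11 s11-b->s12 s12-a->s12 s12-b->s11

Run two small machines in parallel and take their product. The first has 7 states tracking the input length, saturating at 6; the second has 2 states tracking the count of `b`s modulo 2. A product state is a pair (one from each), accepting exactly when both do.
13 states suffice.
          a    b  
>  s0     s1   s2 
   s1     s3   s4 
 * s2     s4   s3 
   s3     s5   s6 
 * s4     s6   s5 
   s5     s7   s8 
 * s6     s8   s7 
   s7     s9  s10 
 * s8    s10   s9 
   s9    s11  s12 
 * s10   s12  s11 
   s11   s11  s12 
   s12   s12  s11 
(> = start, * = accepting)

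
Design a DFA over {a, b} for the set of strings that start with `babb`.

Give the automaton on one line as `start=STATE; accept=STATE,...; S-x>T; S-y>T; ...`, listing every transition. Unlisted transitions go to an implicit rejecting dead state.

start=S0; accept=S4; S0-a>S5; S0-b>S1; S1-a>S2; S1-b>S5; S2-a>S5; S2-b>S3; S3-a>S5; S3-b>S4; S4-a>S4; S4-b>S4; S5-a>S5; S5-b>S5

Walk along `babb` while the input agrees: from S0 take `b` to S1, and so on. Any deviation drops to the rejecting sink S5. Once S4 is reached the prefix is confirmed and every continuation is accepted.
With 6 states:
        a   b  
>  S0   S5  S1 
   S1   S2  S5 
   S2   S5  S3 
   S3   S5  S4 
 * S4   S4  S4 
   S5   S5  S5 
(> = start, * = accepting)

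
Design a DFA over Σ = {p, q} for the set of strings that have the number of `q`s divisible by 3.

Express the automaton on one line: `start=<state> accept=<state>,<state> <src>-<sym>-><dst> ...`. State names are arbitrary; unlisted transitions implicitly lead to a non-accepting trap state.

The only thing that matters is how many `q`s have appeared, reduced mod 3. Use one state per residue: A for 0, …, C for 2. Reading `q` moves to the next residue; anything else stays put. A is accepting.
A 3-state machine:
       p  q 
>* A   A  B 
   B   B  C 
   C   C  A 
(> = start, * = accepting)

start=A accept=A A-p->A A-q->B B-p->B B-q->C C-p->C C-q->A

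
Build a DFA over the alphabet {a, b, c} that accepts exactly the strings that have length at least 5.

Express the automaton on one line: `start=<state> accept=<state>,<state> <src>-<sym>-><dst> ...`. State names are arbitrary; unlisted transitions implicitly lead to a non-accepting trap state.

We only need to distinguish lengths 0, 1, …, 5, and '>5'. Chain q0 → q1 → q2 → q3 → q4 → q5 → q6 on every symbol, with q6 looping. Accepting states: {q5, q6}.
With 7 states:
        a   b   c  
>  q0   q1  q1  q1 
   q1   q2  q2  q2 
   q2   q3  q3  q3 
   q3   q4  q4  q4 
   q4   q5  q5  q5 
 * q5   q6  q6  q6 
 * q6   q6  q6  q6 
(> = start, * = accepting)

start=q0 accept=q5,q6 q0-a->q1 q0-b->q1 q0-c->q1 q1-a->q2 q1-b->q2 q1-c->q2 q2-a->q3 q2-b->q3 q2-c->q3 q3-a->q4 q3-b->q4 q3-c->q4 q4-a->q5 q4-b->q5 q4-c->q5 q5-a->q6 q5-b->q6 q5-c->q6 q6-a->q6 q6-b->q6 q6-c->q6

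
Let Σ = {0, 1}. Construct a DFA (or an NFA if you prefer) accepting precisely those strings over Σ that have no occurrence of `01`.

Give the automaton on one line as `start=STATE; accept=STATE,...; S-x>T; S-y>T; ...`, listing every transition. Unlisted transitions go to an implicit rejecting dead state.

Track partial matches of the forbidden pattern `01`. State q2 is a dead state reached once `01` has occurred; every other state accepts. q0 means no part of `01` is currently matched.
A 3-state machine:
        0   1  
>* q0   q1  q0 
 * q1   q1  q2 
   q2   q2  q2 
(> = start, * = accepting)

start=q0; accept=q0,q1; q0-0>q1; q0-1>q0; q1-0>q1; q1-1>q2; q2-0>q2; q2-1>q2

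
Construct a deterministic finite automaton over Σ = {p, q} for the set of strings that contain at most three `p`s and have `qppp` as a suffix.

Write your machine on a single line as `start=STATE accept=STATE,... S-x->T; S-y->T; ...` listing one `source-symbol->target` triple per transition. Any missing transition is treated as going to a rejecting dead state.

Run two small machines in parallel and take their product. The first has 5 states tracking the count of `p`s, saturating at 4; the second has 5 states tracking how much of the suffix `qppp` has currently been matched. A product state is a pair (one from each), accepting exactly when both do. After merging equivalent states the machine shrinks.
6 states suffice.
        p   q  
>  s0   s1  s2 
   s1   s1  s1 
   s2   s3  s2 
   s3   s4  s1 
   s4   s5  s1 
 * s5   s1  s1 
(> = start, * = accepting)

start=s0; accept=s5; s0-p->s1; s0-q->s2; s1-p->s1; s1-q->s1; s2-p->s3; s2-q->s2; s3-p->s4; s3-q->s1; s4-p->s5; s4-q->s1; s5-p->s1; s5-q->s1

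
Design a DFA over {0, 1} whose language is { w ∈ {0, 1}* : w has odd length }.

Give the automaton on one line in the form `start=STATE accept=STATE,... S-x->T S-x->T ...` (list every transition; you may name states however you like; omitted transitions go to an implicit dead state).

Only the length mod 2 matters, so use a 2-cycle: from any state, every input symbol moves to the next state, wrapping q1 back to q0. Mark q1 accepting.
        0   1  
>  q0   q1  q1 
 * q1   q0  q0 
(> = start, * = accepting)

start=q0 accept=q1 q0-0->q1 q0-1->q1 q1-0->q0 q1-1->q0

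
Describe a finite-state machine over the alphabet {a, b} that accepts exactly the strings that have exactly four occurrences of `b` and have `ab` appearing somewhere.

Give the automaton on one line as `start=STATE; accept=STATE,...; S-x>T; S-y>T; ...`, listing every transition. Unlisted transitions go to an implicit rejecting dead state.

Handle the two conditions separately and then intersect. One (6 states) tracks the count of `b`s, saturating at 5; the other (3 states) tracks whether and how much of `ab` has been seen. Each combined state is a pair, one component from each; accept when both components accept.
With 17 states:
          a    b  
>  s0     s1   s2 
   s1     s1   s3 
   s2     s4   s5 
   s3     s3   s6 
   s4     s4   s6 
   s5     s7   s8 
   s6     s6   s9 
   s7     s7   s9 
   s8    s10  s11 
   s9     s9  s12 
   s10   s10  s12 
   s11   s13  s14 
 * s12   s12  s15 
   s13   s13  s15 
   s14   s16  s14 
   s15   s15  s15 
   s16   s16  s15 
(> = start, * = accepting)

start=s0; accept=s12; s0-a>s1; s0-b>s2; s1-a>s1; s1-b>s3; s2-a>s4; s2-b>s5; s3-a>s3; s3-b>s6; s4-a>s4; s4-b>s6; s5-a>s7; s5-b>s8; s6-a>s6; s6-b>s9; s7-a>s7; s7-b>s9; s8-a>s10; s8-b>s11; s9-a>s9; s9-b>s12; s10-a>s10; s10-b>s12; s11-a>s13; s11-b>s14; s12-a>s12; s12-b>s15; s13-a>s13; s13-b>s15; s14-a>s16; s14-b>s14; s15-a>s15; s15-b>s15; s16-a>s16; s16-b>s15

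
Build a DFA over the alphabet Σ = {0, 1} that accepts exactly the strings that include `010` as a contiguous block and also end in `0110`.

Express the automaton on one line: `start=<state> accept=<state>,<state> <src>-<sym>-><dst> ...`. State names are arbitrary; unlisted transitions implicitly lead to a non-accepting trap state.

Handle the two conditions separately and then intersect. One (4 states) tracks whether and how much of `010` has been seen; the other (5 states) tracks how much of the suffix `0110` has currently been matched. Each combined state is a pair, one component from each; accept when both components accept. After merging equivalent states the machine shrinks.
8 states suffice.
       0  1 
>  A   B  A 
   B   B  C 
   C   D  A 
   D   D  E 
   E   D  F 
   F   G  H 
 * G   D  E 
   H   D  H 
(> = start, * = accepting)

start=A accept=G A-0->B A-1->A B-0->B B-1->C C-0->D C-1->A D-0->D D-1->E E-0->D E-1->F F-0->G F-1->H G-0->D G-1->E H-0->D H-1->H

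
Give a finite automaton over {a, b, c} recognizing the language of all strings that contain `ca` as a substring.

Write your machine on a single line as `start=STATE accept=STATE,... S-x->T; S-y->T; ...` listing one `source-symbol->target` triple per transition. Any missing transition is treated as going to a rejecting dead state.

start=q0; accept=q2; q0-a->q0; q0-b->q0; q0-c->q1; q1-a->q2; q1-b->q0; q1-c->q1; q2-a->q2; q2-b->q2; q2-c->q2

Track how much of `ca` has been matched so far: state q0 is no progress, q2 is the absorbing accept state reached once `ca` has occurred. Intermediate states record partial matches; on a mismatch, fall back to the longest reusable overlap.
        a   b   c  
>  q0   q0  q0  q1 
   q1   q2  q0  q1 
 * q2   q2  q2  q2 
(> = start, * = accepting)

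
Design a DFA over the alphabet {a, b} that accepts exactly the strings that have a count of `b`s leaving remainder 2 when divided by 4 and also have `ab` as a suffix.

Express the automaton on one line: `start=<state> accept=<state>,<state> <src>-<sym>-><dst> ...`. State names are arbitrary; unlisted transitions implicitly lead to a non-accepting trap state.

Handle the two conditions separately and then intersect. The first has 4 states tracking the count of `b`s modulo 4; the second has 3 states tracking how much of the suffix `ab` has currently been matched. A product state is a pair (one from each), accepting exactly when both do.
A 12-state machine:
          a    b  
>  S0     S1   S2 
   S1     S1   S3 
   S2     S4   S5 
   S3     S4   S5 
   S4     S4   S6 
   S5     S7   S8 
 * S6     S7   S8 
   S7     S7   S9 
   S8    S10   S0 
   S9    S10   S0 
   S10   S10  S11 
   S11    S1   S2 
(> = start, * = accepting)

start=S0 accept=S6 S0-a->S1 S0-b->S2 S1-a->S1 S1-b->S3 S2-a->S4 S2-b->S5 S3-a->S4 S3-b->S5 S4-a->S4 S4-b->S6 S5-a->S7 S5-b->S8 S6-a->S7 S6-b->S8 S7-a->S7 S7-b->S9 S8-a->S10 S8-b->S0 S9-a->S10 S9-b->S0 S10-a->S10 S10-b->S11 S11-a->S1 S11-b->S2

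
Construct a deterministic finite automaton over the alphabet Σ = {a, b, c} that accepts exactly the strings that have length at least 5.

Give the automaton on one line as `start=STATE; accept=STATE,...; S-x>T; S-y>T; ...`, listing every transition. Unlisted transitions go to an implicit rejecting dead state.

We only need to distinguish lengths 0, 1, …, 5, and '>5'. Chain q0 → q1 → q2 → q3 → q4 → q5 → q6 on every symbol, with q6 looping. Accepting states: {q5, q6}.
7 states suffice.
        a   b   c  
>  q0   q1  q1  q1 
   q1   q2  q2  q2 
   q2   q3  q3  q3 
   q3   q4  q4  q4 
   q4   q5  q5  q5 
 * q5   q6  q6  q6 
 * q6   q6  q6  q6 
(> = start, * = accepting)

start=q0; accept=q5,q6; q0-a>q1; q0-b>q1; q0-c>q1; q1-a>q2; q1-b>q2; q1-c>q2; q2-a>q3; q2-b>q3; q2-c>q3; q3-a>q4; q3-b>q4; q3-c>q4; q4-a>q5; q4-b>q5; q4-c>q5; q5-a>q6; q5-b>q6; q5-c>q6; q6-a>q6; q6-b>q6; q6-c>q6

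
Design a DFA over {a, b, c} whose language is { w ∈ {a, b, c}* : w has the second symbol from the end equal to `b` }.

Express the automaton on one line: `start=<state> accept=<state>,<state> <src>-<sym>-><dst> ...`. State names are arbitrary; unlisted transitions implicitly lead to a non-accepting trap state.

start=s0 accept=s7,s8,s9 s0-a->s1 s0-b->s2 s0-c->s3 s1-a->s4 s1-b->s5 s1-c->s6 s2-a->s7 s2-b->s8 s2-c->s9 s3-a->s10 s3-b->s11 s3-c->s12 s4-a->s4 s4-b->s5 s4-c->s6 s5-a->s7 s5-b->s8 s5-c->s9 s6-a->s10 s6-b->s11 s6-c->s12 s7-a->s4 s7-b->s5 s7-c->s6 s8-a->s7 s8-b->s8 s8-c->s9 s9-a->s10 s9-b->s11 s9-c->s12 s10-a->s4 s10-b->s5 s10-c->s6 s11-a->s7 s11-b->s8 s11-c->s9 s12-a->s10 s12-b->s11 s12-c->s12

Because acceptance depends on a position counted from the end, the machine has to buffer the most recent 2 symbols. Make each state the string of the last up-to-2 symbols read; on input `x` shift the window left and append `x`. Accept when the buffered window has length 2 and begins with `b`.
          a    b    c  
>  s0     s1   s2   s3 
   s1     s4   s5   s6 
   s2     s7   s8   s9 
   s3    s10  s11  s12 
   s4     s4   s5   s6 
   s5     s7   s8   s9 
   s6    s10  s11  s12 
 * s7     s4   s5   s6 
 * s8     s7   s8   s9 
 * s9    s10  s11  s12 
   s10    s4   s5   s6 
   s11    s7   s8   s9 
   s12   s10  s11  s12 
(> = start, * = accepting)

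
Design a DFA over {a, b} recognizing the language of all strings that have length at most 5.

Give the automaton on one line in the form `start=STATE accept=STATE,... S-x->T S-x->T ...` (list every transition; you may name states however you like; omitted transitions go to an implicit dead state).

We only need to distinguish lengths 0, 1, …, 5, and '>5'. Chain S0 → S1 → S2 → S3 → S4 → S5 → S6 on every symbol, with S6 looping. Accepting states: {S0, S1, S2, S3, S4, S5}.
With 7 states:
        a   b  
>* S0   S1  S1 
 * S1   S2  S2 
 * S2   S3  S3 
 * S3   S4  S4 
 * S4   S5  S5 
 * S5   S6  S6 
   S6   S6  S6 
(> = start, * = accepting)

start=S0 accept=S0,S1,S2,S3,S4,S5 S0-a->S1 S0-b->S1 S1-a->S2 S1-b->S2 S2-a->S3 S2-b->S3 S3-a->S4 S3-b->S4 S4-a->S5 S4-b->S5 S5-a->S6 S5-b->S6 S6-a->S6 S6-b->S6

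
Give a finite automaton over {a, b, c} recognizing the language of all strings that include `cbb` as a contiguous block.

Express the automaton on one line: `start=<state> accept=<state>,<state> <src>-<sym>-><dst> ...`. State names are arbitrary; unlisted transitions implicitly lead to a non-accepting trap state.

start=s0 accept=s3 s0-a->s0 s0-b->s0 s0-c->s1 s1-a->s0 s1-b->s2 s1-c->s1 s2-a->s0 s2-b->s3 s2-c->s1 s3-a->s3 s3-b->s3 s3-c->s3

Track how much of `cbb` has been matched so far: state s0 is no progress, s3 is the absorbing accept state reached once `cbb` has occurred. Intermediate states record partial matches; on a mismatch, fall back to the longest reusable overlap.
A 4-state machine:
        a   b   c  
>  s0   s0  s0  s1 
   s1   s0  s2  s1 
   s2   s0  s3  s1 
 * s3   s3  s3  s3 
(> = start, * = accepting)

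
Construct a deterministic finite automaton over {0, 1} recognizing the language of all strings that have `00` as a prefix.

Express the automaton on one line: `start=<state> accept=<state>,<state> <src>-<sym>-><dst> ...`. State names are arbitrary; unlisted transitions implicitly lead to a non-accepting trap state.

Check the first 2 symbols one by one: A through B record how many have matched `00` so far; any wrong symbol goes to the dead state D. After all 2 match we enter the accepting sink C.
       0  1 
>  A   B  D 
   B   C  D 
 * C   C  C 
   D   D  D 
(> = start, * = accepting)

start=A accept=C A-0->B A-1->D B-0->C B-1->D C-0->C C-1->C D-0->D D-1->D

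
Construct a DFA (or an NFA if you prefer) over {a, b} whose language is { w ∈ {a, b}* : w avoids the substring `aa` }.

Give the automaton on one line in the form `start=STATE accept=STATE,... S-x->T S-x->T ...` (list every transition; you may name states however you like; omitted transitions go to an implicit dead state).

start=s0 accept=s0,s1 s0-a->s1 s0-b->s0 s1-a->s2 s1-b->s0 s2-a->s2 s2-b->s2

This is the complement of 'contains `aa`'. Use the same substring-matching states — s0 through s2 holding how much of `aa` has just been matched — but flip the accepting set: everything except the trap s2 accepts.
A 3-state machine:
        a   b  
>* s0   s1  s0 
 * s1   s2  s0 
   s2   s2  s2 
(> = start, * = accepting)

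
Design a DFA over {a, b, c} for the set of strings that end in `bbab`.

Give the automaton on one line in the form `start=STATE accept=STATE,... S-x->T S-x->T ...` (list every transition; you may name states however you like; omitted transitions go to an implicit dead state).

Remember how much of `bbab` the current input suffix matches. State q0 means no match yet; q1 means the last symbol is `b`; q2 means the last 2 symbols are `bb`; q3 means the last 3 symbols are `bba`; q4 means the last 4 symbols are `bbab`. Only q4 accepts. On a mismatch, fall back to the longest proper suffix that is still a prefix of `bbab`.
        a   b   c  
>  q0   q0  q1  q0 
   q1   q0  q2  q0 
   q2   q3  q2  q0 
   q3   q0  q4  q0 
 * q4   q0  q2  q0 
(> = start, * = accepting)

start=q0 accept=q4 q0-a->q0 q0-b->q1 q0-c->q0 q1-a->q0 q1-b->q2 q1-c->q0 q2-a->q3 q2-b->q2 q2-c->q0 q3-a->q0 q3-b->q4 q3-c->q0 q4-a->q0 q4-b->q2 q4-c->q0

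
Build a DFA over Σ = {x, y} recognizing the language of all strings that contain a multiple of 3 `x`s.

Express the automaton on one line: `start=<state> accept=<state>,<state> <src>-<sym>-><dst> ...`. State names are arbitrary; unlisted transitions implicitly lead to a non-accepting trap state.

The only thing that matters is how many `x`s have appeared, reduced mod 3. Use one state per residue: S0 for 0, …, S2 for 2. Reading `x` moves to the next residue; anything else stays put. S0 is accepting.
A 3-state machine:
        x   y  
>* S0   S1  S0 
   S1   S2  S1 
   S2   S0  S2 
(> = start, * = accepting)

start=S0 accept=S0 S0-x->S1 S0-y->S0 S1-x->S2 S1-y->S1 S2-x->S0 S2-y->S2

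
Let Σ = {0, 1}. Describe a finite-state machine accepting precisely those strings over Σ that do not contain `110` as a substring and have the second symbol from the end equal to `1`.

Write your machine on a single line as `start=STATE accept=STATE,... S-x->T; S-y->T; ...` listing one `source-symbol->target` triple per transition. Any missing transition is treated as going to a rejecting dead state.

start=q0; accept=q2,q3; q0-0->q0; q0-1->q1; q1-0->q2; q1-1->q3; q2-0->q0; q2-1->q1; q3-0->q4; q3-1->q3; q4-0->q4; q4-1->q4

Build one automaton per condition and run them in lockstep. One (4 states) tracks partial matches of the forbidden pattern `110`; the other (7 states) tracks the last 2 symbols read. Each combined state is a pair, one component from each; accept when both components accept. After merging equivalent states the machine shrinks.
A 5-state machine:
        0   1  
>  q0   q0  q1 
   q1   q2  q3 
 * q2   q0  q1 
 * q3   q4  q3 
   q4   q4  q4 
(> = start, * = accepting)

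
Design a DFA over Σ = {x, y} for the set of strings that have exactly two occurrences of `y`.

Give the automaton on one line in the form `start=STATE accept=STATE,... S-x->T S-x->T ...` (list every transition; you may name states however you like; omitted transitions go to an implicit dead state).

Count `y`s, saturating at 3: states S0 through S2 mean 0 through 2 `y`s seen; S3 means more than 2. Each `y` increments (capped at S3); other symbols loop. Accept from {S2}.
4 states suffice.
        x   y  
>  S0   S0  S1 
   S1   S1  S2 
 * S2   S2  S3 
   S3   S3  S3 
(> = start, * = accepting)

start=S0 accept=S2 S0-x->S0 S0-y->S1 S1-x->S1 S1-y->S2 S2-x->S2 S2-y->S3 S3-x->S3 S3-y->S3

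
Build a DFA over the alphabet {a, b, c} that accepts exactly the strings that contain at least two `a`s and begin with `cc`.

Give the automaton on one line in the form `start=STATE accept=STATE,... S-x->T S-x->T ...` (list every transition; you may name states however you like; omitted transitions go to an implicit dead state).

Run two small machines in parallel and take their product. The first has 4 states tracking the count of `a`s, saturating at 3; the second has 4 states tracking whether the input so far still matches the prefix `cc`. A product state is a pair (one from each), accepting exactly when both do. Minimizing collapses redundant product states.
        a   b   c  
>  q0   q1  q1  q2 
   q1   q1  q1  q1 
   q2   q1  q1  q3 
   q3   q4  q3  q3 
   q4   q5  q4  q4 
 * q5   q5  q5  q5 
(> = start, * = accepting)

start=q0 accept=q5 q0-a->q1 q0-b->q1 q0-c->q2 q1-a->q1 q1-b->q1 q1-c->q1 q2-a->q1 q2-b->q1 q2-c->q3 q3-a->q4 q3-b->q3 q3-c->q3 q4-a->q5 q4-b->q4 q4-c->q4 q5-a->q5 q5-b->q5 q5-c->q5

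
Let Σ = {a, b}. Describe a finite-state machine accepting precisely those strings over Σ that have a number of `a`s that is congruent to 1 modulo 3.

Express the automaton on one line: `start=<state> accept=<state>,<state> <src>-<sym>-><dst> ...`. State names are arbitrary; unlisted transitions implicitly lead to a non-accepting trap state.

The only thing that matters is how many `a`s have appeared, reduced mod 3. Use one state per residue: q0 for 0, …, q2 for 2. Reading `a` moves to the next residue; anything else stays put. q1 is accepting.
A 3-state machine:
        a   b  
>  q0   q1  q0 
 * q1   q2  q1 
   q2   q0  q2 
(> = start, * = accepting)

start=q0 accept=q1 q0-a->q1 q0-b->q0 q1-a->q2 q1-b->q1 q2-a->q0 q2-b->q2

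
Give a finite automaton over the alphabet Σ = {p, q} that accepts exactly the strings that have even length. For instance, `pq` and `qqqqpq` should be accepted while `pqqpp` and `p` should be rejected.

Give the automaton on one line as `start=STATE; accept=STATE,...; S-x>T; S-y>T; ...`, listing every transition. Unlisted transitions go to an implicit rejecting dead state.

start=S0; accept=S0; S0-p>S1; S0-q>S1; S1-p>S0; S1-q>S0

Count input length modulo 2: every symbol advances one step around the cycle S0 → S1 → S0. Accept at S0.
2 states suffice.
        p   q  
>* S0   S1  S1 
   S1   S0  S0 
(> = start, * = accepting)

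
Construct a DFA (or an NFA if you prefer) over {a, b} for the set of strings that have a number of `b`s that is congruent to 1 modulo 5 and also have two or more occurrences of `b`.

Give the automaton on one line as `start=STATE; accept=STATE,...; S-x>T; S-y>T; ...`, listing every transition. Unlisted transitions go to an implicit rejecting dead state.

Run two small machines in parallel and take their product. One (5 states) tracks the count of `b`s modulo 5; the other (4 states) tracks the count of `b`s, saturating at 3. Each combined state is a pair, one component from each; accept when both components accept. After merging equivalent states the machine shrinks.
A 7-state machine:
        a   b  
>  q0   q0  q1 
   q1   q1  q2 
   q2   q2  q3 
   q3   q3  q4 
   q4   q4  q5 
   q5   q5  q6 
 * q6   q6  q2 
(> = start, * = accepting)

start=q0; accept=q6; q0-a>q0; q0-b>q1; q1-a>q1; q1-b>q2; q2-a>q2; q2-b>q3; q3-a>q3; q3-b>q4; q4-a>q4; q4-b>q5; q5-a>q5; q5-b>q6; q6-a>q6; q6-b>q2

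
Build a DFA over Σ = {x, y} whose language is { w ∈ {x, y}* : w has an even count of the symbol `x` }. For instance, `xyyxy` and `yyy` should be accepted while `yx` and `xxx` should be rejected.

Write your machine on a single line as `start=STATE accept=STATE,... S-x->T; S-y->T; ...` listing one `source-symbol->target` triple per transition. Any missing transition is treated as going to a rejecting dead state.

Keep the running count of `x`s modulo 2: each `x` advances along the cycle S0 → S1 → S0 while other symbols loop. Accept at S0.
With 2 states:
        x   y  
>* S0   S1  S0 
   S1   S0  S1 
(> = start, * = accepting)

start=S0; accept=S0; S0-x->S1; S0-y->S0; S1-x->S0; S1-y->S1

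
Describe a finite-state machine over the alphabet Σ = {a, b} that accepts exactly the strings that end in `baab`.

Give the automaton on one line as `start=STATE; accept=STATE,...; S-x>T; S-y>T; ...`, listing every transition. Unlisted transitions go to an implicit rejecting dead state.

Remember how much of `baab` the current input suffix matches. State s0 means no match yet; s1 means the last symbol is `b`; s2 means the last 2 symbols are `ba`; s3 means the last 3 symbols are `baa`; s4 means the last 4 symbols are `baab`. Only s4 accepts. On a mismatch, fall back to the longest proper suffix that is still a prefix of `baab`.
With 5 states:
        a   b  
>  s0   s0  s1 
   s1   s2  s1 
   s2   s3  s1 
   s3   s0  s4 
 * s4   s2  s1 
(> = start, * = accepting)

start=s0; accept=s4; s0-a>s0; s0-b>s1; s1-a>s2; s1-b>s1; s2-a>s3; s2-b>s1; s3-a>s0; s3-b>s4; s4-a>s2; s4-b>s1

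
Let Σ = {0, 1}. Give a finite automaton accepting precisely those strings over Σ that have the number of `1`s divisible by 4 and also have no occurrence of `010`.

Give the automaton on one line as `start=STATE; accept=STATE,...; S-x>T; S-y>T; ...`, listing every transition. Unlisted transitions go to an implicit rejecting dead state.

start=q0; accept=q0,q1,q12; q0-0>q1; q0-1>q2; q1-0>q1; q1-1>q3; q2-0>q4; q2-1>q5; q3-0>q6; q3-1>q5; q4-0>q4; q4-1>q7; q5-0>q8; q5-1>q9; q6-0>q6; q6-1>q6; q7-0>q6; q7-1>q9; q8-0>q8; q8-1>q10; q9-0>q11; q9-1>q0; q10-0>q6; q10-1>q0; q11-0>q11; q11-1>q12; q12-0>q6; q12-1>q2

Handle the two conditions separately and then intersect. One (4 states) tracks the count of `1`s modulo 4; the other (4 states) tracks partial matches of the forbidden pattern `010`. Each combined state is a pair, one component from each; accept when both components accept. Equivalent product states are then merged.
          0    1  
>* q0     q1   q2 
 * q1     q1   q3 
   q2     q4   q5 
   q3     q6   q5 
   q4     q4   q7 
   q5     q8   q9 
   q6     q6   q6 
   q7     q6   q9 
   q8     q8  q10 
   q9    q11   q0 
   q10    q6   q0 
   q11   q11  q12 
 * q12    q6   q2 
(> = start, * = accepting)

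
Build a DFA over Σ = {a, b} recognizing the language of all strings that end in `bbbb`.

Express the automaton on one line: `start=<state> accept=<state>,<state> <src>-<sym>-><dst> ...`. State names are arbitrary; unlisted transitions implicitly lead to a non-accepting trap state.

start=q0 accept=q4 q0-a->q0 q0-b->q1 q1-a->q0 q1-b->q2 q2-a->q0 q2-b->q3 q3-a->q0 q3-b->q4 q4-a->q0 q4-b->q4

Remember how much of `bbbb` the current input suffix matches. State q0 means no match yet; q1 means the last symbol is `b`; q2 means the last 2 symbols are `bb`; q3 means the last 3 symbols are `bbb`; q4 means the last 4 symbols are `bbbb`. Only q4 accepts. On a mismatch, fall back to the longest proper suffix that is still a prefix of `bbbb`.
        a   b  
>  q0   q0  q1 
   q1   q0  q2 
   q2   q0  q3 
   q3   q0  q4 
 * q4   q0  q4 
(> = start, * = accepting)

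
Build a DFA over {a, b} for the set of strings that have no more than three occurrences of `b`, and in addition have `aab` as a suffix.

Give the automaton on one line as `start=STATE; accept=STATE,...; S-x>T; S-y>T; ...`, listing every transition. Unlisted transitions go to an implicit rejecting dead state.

Handle the two conditions separately and then intersect. One (5 states) tracks the count of `b`s, saturating at 4; the other (4 states) tracks how much of the suffix `aab` has currently been matched. Each combined state is a pair, one component from each; accept when both components accept. Minimizing collapses redundant product states.
With 13 states:
          a    b  
>  q0     q1   q2 
   q1     q3   q2 
   q2     q4   q5 
   q3     q3   q6 
   q4     q7   q5 
   q5     q8   q9 
 * q6     q4   q5 
   q7     q7  q10 
   q8    q11   q9 
   q9     q9   q9 
 * q10    q8   q9 
   q11   q11  q12 
 * q12    q9   q9 
(> = start, * = accepting)

start=q0; accept=q6,q10,q12; q0-a>q1; q0-b>q2; q1-a>q3; q1-b>q2; q2-a>q4; q2-b>q5; q3-a>q3; q3-b>q6; q4-a>q7; q4-b>q5; q5-a>q8; q5-b>q9; q6-a>q4; q6-b>q5; q7-a>q7; q7-b>q10; q8-a>q11; q8-b>q9; q9-a>q9; q9-b>q9; q10-a>q8; q10-b>q9; q11-a>q11; q11-b>q12; q12-a>q9; q12-b>q9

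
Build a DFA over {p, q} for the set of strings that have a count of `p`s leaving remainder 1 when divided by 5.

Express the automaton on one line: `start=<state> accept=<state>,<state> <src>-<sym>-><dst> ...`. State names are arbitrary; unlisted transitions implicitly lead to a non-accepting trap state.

start=S0 accept=S1 S0-p->S1 S0-q->S0 S1-p->S2 S1-q->S1 S2-p->S3 S2-q->S2 S3-p->S4 S3-q->S3 S4-p->S0 S4-q->S4

Keep the running count of `p`s modulo 5: each `p` advances along the cycle S0 → S1 → S2 → S3 → S4 → S0 while other symbols loop. Accept at S1.
With 5 states:
        p   q  
>  S0   S1  S0 
 * S1   S2  S1 
   S2   S3  S2 
   S3   S4  S3 
   S4   S0  S4 
(> = start, * = accepting)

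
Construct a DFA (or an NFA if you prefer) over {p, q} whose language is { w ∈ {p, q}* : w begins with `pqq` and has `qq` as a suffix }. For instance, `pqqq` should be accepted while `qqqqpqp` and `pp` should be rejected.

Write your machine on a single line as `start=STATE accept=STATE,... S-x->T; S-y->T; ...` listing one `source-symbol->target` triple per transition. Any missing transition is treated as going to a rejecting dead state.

start=s0; accept=s4; s0-p->s1; s0-q->s2; s1-p->s2; s1-q->s3; s2-p->s2; s2-q->s2; s3-p->s2; s3-q->s4; s4-p->s5; s4-q->s4; s5-p->s5; s5-q->s6; s6-p->s5; s6-q->s4

Build one automaton per condition and run them in lockstep. The first has 5 states tracking whether the input so far still matches the prefix `pqq`; the second has 3 states tracking how much of the suffix `qq` has currently been matched. A product state is a pair (one from each), accepting exactly when both do. Minimizing collapses redundant product states.
7 states suffice.
        p   q  
>  s0   s1  s2 
   s1   s2  s3 
   s2   s2  s2 
   s3   s2  s4 
 * s4   s5  s4 
   s5   s5  s6 
   s6   s5  s4 
(> = start, * = accepting)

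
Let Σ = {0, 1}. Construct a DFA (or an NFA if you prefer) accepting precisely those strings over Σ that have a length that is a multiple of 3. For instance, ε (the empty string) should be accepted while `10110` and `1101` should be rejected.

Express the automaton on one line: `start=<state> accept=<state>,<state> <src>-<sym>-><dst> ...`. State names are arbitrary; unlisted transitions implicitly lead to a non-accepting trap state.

Count input length modulo 3: every symbol advances one step around the cycle q0 → q1 → q2 → q0. Accept at q0.
3 states suffice.
        0   1  
>* q0   q1  q1 
   q1   q2  q2 
   q2   q0  q0 
(> = start, * = accepting)

start=q0 accept=q0 q0-0->q1 q0-1->q1 q1-0->q2 q1-1->q2 q2-0->q0 q2-1->q0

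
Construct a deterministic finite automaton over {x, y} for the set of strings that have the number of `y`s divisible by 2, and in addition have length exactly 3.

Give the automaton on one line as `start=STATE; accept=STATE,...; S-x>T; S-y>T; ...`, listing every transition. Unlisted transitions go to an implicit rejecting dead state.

start=A; accept=F; A-x>B; A-y>C; B-x>D; B-y>E; C-x>E; C-y>D; D-x>F; D-y>G; E-x>G; E-y>F; F-x>H; F-y>I; G-x>I; G-y>H; H-x>H; H-y>I; I-x>I; I-y>H

Build one automaton per condition and run them in lockstep. The first has 2 states tracking the count of `y`s modulo 2; the second has 5 states tracking the input length, saturating at 4. A product state is a pair (one from each), accepting exactly when both do.
9 states suffice.
       x  y 
>  A   B  C 
   B   D  E 
   C   E  D 
   D   F  G 
   E   G  F 
 * F   H  I 
   G   I  H 
   H   H  I 
   I   I  H 
(> = start, * = accepting)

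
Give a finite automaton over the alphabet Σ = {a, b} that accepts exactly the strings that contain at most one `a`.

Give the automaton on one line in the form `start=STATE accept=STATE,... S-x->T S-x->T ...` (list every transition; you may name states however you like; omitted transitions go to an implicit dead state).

start=q0 accept=q0,q1 q0-a->q1 q0-b->q0 q1-a->q2 q1-b->q1 q2-a->q2 q2-b->q2

Only the number of `a`s matters, and only up to 2. Make a chain q0 → q1 → q2 advanced by each `a` (with q2 absorbing); every other symbol self-loops. The accepting set is {q0, q1}.
A 3-state machine:
        a   b  
>* q0   q1  q0 
 * q1   q2  q1 
   q2   q2  q2 
(> = start, * = accepting)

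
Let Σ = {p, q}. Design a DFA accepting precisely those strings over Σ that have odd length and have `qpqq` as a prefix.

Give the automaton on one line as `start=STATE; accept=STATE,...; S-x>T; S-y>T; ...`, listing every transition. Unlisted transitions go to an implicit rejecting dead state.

start=S0; accept=S6; S0-p>S1; S0-q>S2; S1-p>S1; S1-q>S1; S2-p>S3; S2-q>S1; S3-p>S1; S3-q>S4; S4-p>S1; S4-q>S5; S5-p>S6; S5-q>S6; S6-p>S5; S6-q>S5

Run two small machines in parallel and take their product. The first has 2 states tracking the input length modulo 2; the second has 6 states tracking whether the input so far still matches the prefix `qpqq`. A product state is a pair (one from each), accepting exactly when both do. After merging equivalent states the machine shrinks.
        p   q  
>  S0   S1  S2 
   S1   S1  S1 
   S2   S3  S1 
   S3   S1  S4 
   S4   S1  S5 
   S5   S6  S6 
 * S6   S5  S5 
(> = start, * = accepting)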